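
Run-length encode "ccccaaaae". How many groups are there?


Input: ccccaaaae
Scanning for consecutive runs:
  Group 1: 'c' x 4 (positions 0-3)
  Group 2: 'a' x 4 (positions 4-7)
  Group 3: 'e' x 1 (positions 8-8)
Total groups: 3

3


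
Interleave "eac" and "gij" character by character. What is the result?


Interleaving "eac" and "gij":
  Position 0: 'e' from first, 'g' from second => "eg"
  Position 1: 'a' from first, 'i' from second => "ai"
  Position 2: 'c' from first, 'j' from second => "cj"
Result: egaicj

egaicj


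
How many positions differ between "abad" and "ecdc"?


Comparing "abad" and "ecdc" position by position:
  Position 0: 'a' vs 'e' => DIFFER
  Position 1: 'b' vs 'c' => DIFFER
  Position 2: 'a' vs 'd' => DIFFER
  Position 3: 'd' vs 'c' => DIFFER
Positions that differ: 4

4


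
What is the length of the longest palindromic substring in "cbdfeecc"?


Input: "cbdfeecc"
Checking substrings for palindromes:
  [4:6] "ee" (len 2) => palindrome
  [6:8] "cc" (len 2) => palindrome
Longest palindromic substring: "ee" with length 2

2


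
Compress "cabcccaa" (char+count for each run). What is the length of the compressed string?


Input: cabcccaa
Runs:
  'c' x 1 => "c1"
  'a' x 1 => "a1"
  'b' x 1 => "b1"
  'c' x 3 => "c3"
  'a' x 2 => "a2"
Compressed: "c1a1b1c3a2"
Compressed length: 10

10


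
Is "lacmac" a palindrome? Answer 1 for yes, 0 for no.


Input: lacmac
Reversed: camcal
  Compare pos 0 ('l') with pos 5 ('c'): MISMATCH
  Compare pos 1 ('a') with pos 4 ('a'): match
  Compare pos 2 ('c') with pos 3 ('m'): MISMATCH
Result: not a palindrome

0


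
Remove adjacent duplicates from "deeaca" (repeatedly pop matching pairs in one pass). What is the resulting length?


Input: deeaca
Stack-based adjacent duplicate removal:
  Read 'd': push. Stack: d
  Read 'e': push. Stack: de
  Read 'e': matches stack top 'e' => pop. Stack: d
  Read 'a': push. Stack: da
  Read 'c': push. Stack: dac
  Read 'a': push. Stack: daca
Final stack: "daca" (length 4)

4


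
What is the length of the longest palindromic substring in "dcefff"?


Input: "dcefff"
Checking substrings for palindromes:
  [3:6] "fff" (len 3) => palindrome
  [3:5] "ff" (len 2) => palindrome
  [4:6] "ff" (len 2) => palindrome
Longest palindromic substring: "fff" with length 3

3


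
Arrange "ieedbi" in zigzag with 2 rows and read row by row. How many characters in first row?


Zigzag "ieedbi" into 2 rows:
Placing characters:
  'i' => row 0
  'e' => row 1
  'e' => row 0
  'd' => row 1
  'b' => row 0
  'i' => row 1
Rows:
  Row 0: "ieb"
  Row 1: "edi"
First row length: 3

3


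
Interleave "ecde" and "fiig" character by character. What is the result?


Interleaving "ecde" and "fiig":
  Position 0: 'e' from first, 'f' from second => "ef"
  Position 1: 'c' from first, 'i' from second => "ci"
  Position 2: 'd' from first, 'i' from second => "di"
  Position 3: 'e' from first, 'g' from second => "eg"
Result: efcidieg

efcidieg


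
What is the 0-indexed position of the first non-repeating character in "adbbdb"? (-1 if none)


Input: adbbdb
Character frequencies:
  'a': 1
  'b': 3
  'd': 2
Scanning left to right for freq == 1:
  Position 0 ('a'): unique! => answer = 0

0


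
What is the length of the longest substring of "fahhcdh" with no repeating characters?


Input: "fahhcdh"
Sliding window (track last position of each char):
  Position 0 ('f'): window [0,0] length 1 -- new best
  Position 1 ('a'): window [0,1] length 2 -- new best
  Position 2 ('h'): window [0,2] length 3 -- new best
  Position 3 ('h'): repeat (last at 2), move window start to 3
  Position 3 ('h'): window [3,3] length 1
  Position 4 ('c'): window [3,4] length 2
  Position 5 ('d'): window [3,5] length 3
  Position 6 ('h'): repeat (last at 3), move window start to 4
  Position 6 ('h'): window [4,6] length 3
Longest substring with no repeats: "fah" with length 3

3


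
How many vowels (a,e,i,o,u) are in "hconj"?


Input: hconj
Checking each character:
  'h' at position 0: consonant
  'c' at position 1: consonant
  'o' at position 2: vowel (running total: 1)
  'n' at position 3: consonant
  'j' at position 4: consonant
Total vowels: 1

1


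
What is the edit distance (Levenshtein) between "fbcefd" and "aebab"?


Computing edit distance: "fbcefd" -> "aebab"
DP table:
           a    e    b    a    b
      0    1    2    3    4    5
  f   1    1    2    3    4    5
  b   2    2    2    2    3    4
  c   3    3    3    3    3    4
  e   4    4    3    4    4    4
  f   5    5    4    4    5    5
  d   6    6    5    5    5    6
Edit distance = dp[6][5] = 6

6


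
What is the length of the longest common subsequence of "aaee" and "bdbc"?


LCS of "aaee" and "bdbc"
DP table:
           b    d    b    c
      0    0    0    0    0
  a   0    0    0    0    0
  a   0    0    0    0    0
  e   0    0    0    0    0
  e   0    0    0    0    0
LCS length = dp[4][4] = 0

0


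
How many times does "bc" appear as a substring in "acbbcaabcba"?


Searching for "bc" in "acbbcaabcba"
Scanning each position:
  Position 0: "ac" => no
  Position 1: "cb" => no
  Position 2: "bb" => no
  Position 3: "bc" => MATCH
  Position 4: "ca" => no
  Position 5: "aa" => no
  Position 6: "ab" => no
  Position 7: "bc" => MATCH
  Position 8: "cb" => no
  Position 9: "ba" => no
Total occurrences: 2

2


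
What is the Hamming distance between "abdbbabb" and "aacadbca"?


Comparing "abdbbabb" and "aacadbca" position by position:
  Position 0: 'a' vs 'a' => same
  Position 1: 'b' vs 'a' => differ
  Position 2: 'd' vs 'c' => differ
  Position 3: 'b' vs 'a' => differ
  Position 4: 'b' vs 'd' => differ
  Position 5: 'a' vs 'b' => differ
  Position 6: 'b' vs 'c' => differ
  Position 7: 'b' vs 'a' => differ
Total differences (Hamming distance): 7

7


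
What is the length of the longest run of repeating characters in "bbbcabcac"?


Input: "bbbcabcac"
Scanning for longest run:
  Position 1 ('b'): continues run of 'b', length=2
  Position 2 ('b'): continues run of 'b', length=3
  Position 3 ('c'): new char, reset run to 1
  Position 4 ('a'): new char, reset run to 1
  Position 5 ('b'): new char, reset run to 1
  Position 6 ('c'): new char, reset run to 1
  Position 7 ('a'): new char, reset run to 1
  Position 8 ('c'): new char, reset run to 1
Longest run: 'b' with length 3

3


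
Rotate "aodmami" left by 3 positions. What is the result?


Input: "aodmami", rotate left by 3
First 3 characters: "aod"
Remaining characters: "mami"
Concatenate remaining + first: "mami" + "aod" = "mamiaod"

mamiaod


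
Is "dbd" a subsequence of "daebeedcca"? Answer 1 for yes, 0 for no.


Check if "dbd" is a subsequence of "daebeedcca"
Greedy scan:
  Position 0 ('d'): matches sub[0] = 'd'
  Position 1 ('a'): no match needed
  Position 2 ('e'): no match needed
  Position 3 ('b'): matches sub[1] = 'b'
  Position 4 ('e'): no match needed
  Position 5 ('e'): no match needed
  Position 6 ('d'): matches sub[2] = 'd'
  Position 7 ('c'): no match needed
  Position 8 ('c'): no match needed
  Position 9 ('a'): no match needed
All 3 characters matched => is a subsequence

1


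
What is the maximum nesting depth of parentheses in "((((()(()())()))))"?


Input: "((((()(()())()))))"
Tracking depth:
  Position 0 '(': depth becomes 1
  Position 1 '(': depth becomes 2
  Position 2 '(': depth becomes 3
  Position 3 '(': depth becomes 4
  Position 4 '(': depth becomes 5
  Position 5 ')': depth becomes 4
  Position 6 '(': depth becomes 5
  Position 7 '(': depth becomes 6
  Position 8 ')': depth becomes 5
  Position 9 '(': depth becomes 6
  Position 10 ')': depth becomes 5
  Position 11 ')': depth becomes 4
  Position 12 '(': depth becomes 5
  Position 13 ')': depth becomes 4
  Position 14 ')': depth becomes 3
  Position 15 ')': depth becomes 2
  Position 16 ')': depth becomes 1
  Position 17 ')': depth becomes 0
Maximum depth reached: 6

6


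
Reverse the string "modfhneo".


Input: modfhneo
Reading characters right to left:
  Position 7: 'o'
  Position 6: 'e'
  Position 5: 'n'
  Position 4: 'h'
  Position 3: 'f'
  Position 2: 'd'
  Position 1: 'o'
  Position 0: 'm'
Reversed: oenhfdom

oenhfdom


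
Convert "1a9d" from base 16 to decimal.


Input: "1a9d" in base 16
Positional expansion:
  Digit '1' (value 1) x 16^3 = 4096
  Digit 'a' (value 10) x 16^2 = 2560
  Digit '9' (value 9) x 16^1 = 144
  Digit 'd' (value 13) x 16^0 = 13
Sum = 6813

6813


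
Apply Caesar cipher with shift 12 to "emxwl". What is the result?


Caesar cipher: shift "emxwl" by 12
  'e' (pos 4) + 12 = pos 16 = 'q'
  'm' (pos 12) + 12 = pos 24 = 'y'
  'x' (pos 23) + 12 = pos 9 = 'j'
  'w' (pos 22) + 12 = pos 8 = 'i'
  'l' (pos 11) + 12 = pos 23 = 'x'
Result: qyjix

qyjix


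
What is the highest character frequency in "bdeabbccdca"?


Input: bdeabbccdca
Character counts:
  'a': 2
  'b': 3
  'c': 3
  'd': 2
  'e': 1
Maximum frequency: 3

3


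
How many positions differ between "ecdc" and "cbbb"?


Comparing "ecdc" and "cbbb" position by position:
  Position 0: 'e' vs 'c' => DIFFER
  Position 1: 'c' vs 'b' => DIFFER
  Position 2: 'd' vs 'b' => DIFFER
  Position 3: 'c' vs 'b' => DIFFER
Positions that differ: 4

4


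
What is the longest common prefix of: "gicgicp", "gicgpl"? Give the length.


Words: gicgicp, gicgpl
  Position 0: all 'g' => match
  Position 1: all 'i' => match
  Position 2: all 'c' => match
  Position 3: all 'g' => match
  Position 4: ('i', 'p') => mismatch, stop
LCP = "gicg" (length 4)

4


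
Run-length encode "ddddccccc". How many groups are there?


Input: ddddccccc
Scanning for consecutive runs:
  Group 1: 'd' x 4 (positions 0-3)
  Group 2: 'c' x 5 (positions 4-8)
Total groups: 2

2


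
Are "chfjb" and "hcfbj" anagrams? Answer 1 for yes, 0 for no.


Strings: "chfjb", "hcfbj"
Sorted first:  bcfhj
Sorted second: bcfhj
Sorted forms match => anagrams

1


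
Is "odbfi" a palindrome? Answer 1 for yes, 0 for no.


Input: odbfi
Reversed: ifbdo
  Compare pos 0 ('o') with pos 4 ('i'): MISMATCH
  Compare pos 1 ('d') with pos 3 ('f'): MISMATCH
Result: not a palindrome

0


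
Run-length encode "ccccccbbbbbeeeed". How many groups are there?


Input: ccccccbbbbbeeeed
Scanning for consecutive runs:
  Group 1: 'c' x 6 (positions 0-5)
  Group 2: 'b' x 5 (positions 6-10)
  Group 3: 'e' x 4 (positions 11-14)
  Group 4: 'd' x 1 (positions 15-15)
Total groups: 4

4


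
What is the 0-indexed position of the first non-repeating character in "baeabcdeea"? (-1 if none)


Input: baeabcdeea
Character frequencies:
  'a': 3
  'b': 2
  'c': 1
  'd': 1
  'e': 3
Scanning left to right for freq == 1:
  Position 0 ('b'): freq=2, skip
  Position 1 ('a'): freq=3, skip
  Position 2 ('e'): freq=3, skip
  Position 3 ('a'): freq=3, skip
  Position 4 ('b'): freq=2, skip
  Position 5 ('c'): unique! => answer = 5

5


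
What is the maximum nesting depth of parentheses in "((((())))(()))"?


Input: "((((())))(()))"
Tracking depth:
  Position 0 '(': depth becomes 1
  Position 1 '(': depth becomes 2
  Position 2 '(': depth becomes 3
  Position 3 '(': depth becomes 4
  Position 4 '(': depth becomes 5
  Position 5 ')': depth becomes 4
  Position 6 ')': depth becomes 3
  Position 7 ')': depth becomes 2
  Position 8 ')': depth becomes 1
  Position 9 '(': depth becomes 2
  Position 10 '(': depth becomes 3
  Position 11 ')': depth becomes 2
  Position 12 ')': depth becomes 1
  Position 13 ')': depth becomes 0
Maximum depth reached: 5

5


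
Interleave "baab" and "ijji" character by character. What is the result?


Interleaving "baab" and "ijji":
  Position 0: 'b' from first, 'i' from second => "bi"
  Position 1: 'a' from first, 'j' from second => "aj"
  Position 2: 'a' from first, 'j' from second => "aj"
  Position 3: 'b' from first, 'i' from second => "bi"
Result: biajajbi

biajajbi


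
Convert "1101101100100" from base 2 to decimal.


Input: "1101101100100" in base 2
Positional expansion:
  Digit '1' (value 1) x 2^12 = 4096
  Digit '1' (value 1) x 2^11 = 2048
  Digit '0' (value 0) x 2^10 = 0
  Digit '1' (value 1) x 2^9 = 512
  Digit '1' (value 1) x 2^8 = 256
  Digit '0' (value 0) x 2^7 = 0
  Digit '1' (value 1) x 2^6 = 64
  Digit '1' (value 1) x 2^5 = 32
  Digit '0' (value 0) x 2^4 = 0
  Digit '0' (value 0) x 2^3 = 0
  Digit '1' (value 1) x 2^2 = 4
  Digit '0' (value 0) x 2^1 = 0
  Digit '0' (value 0) x 2^0 = 0
Sum = 7012

7012


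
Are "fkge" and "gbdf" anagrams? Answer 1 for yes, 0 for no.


Strings: "fkge", "gbdf"
Sorted first:  efgk
Sorted second: bdfg
Differ at position 0: 'e' vs 'b' => not anagrams

0


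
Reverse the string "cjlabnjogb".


Input: cjlabnjogb
Reading characters right to left:
  Position 9: 'b'
  Position 8: 'g'
  Position 7: 'o'
  Position 6: 'j'
  Position 5: 'n'
  Position 4: 'b'
  Position 3: 'a'
  Position 2: 'l'
  Position 1: 'j'
  Position 0: 'c'
Reversed: bgojnbaljc

bgojnbaljc


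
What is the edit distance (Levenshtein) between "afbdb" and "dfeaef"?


Computing edit distance: "afbdb" -> "dfeaef"
DP table:
           d    f    e    a    e    f
      0    1    2    3    4    5    6
  a   1    1    2    3    3    4    5
  f   2    2    1    2    3    4    4
  b   3    3    2    2    3    4    5
  d   4    3    3    3    3    4    5
  b   5    4    4    4    4    4    5
Edit distance = dp[5][6] = 5

5


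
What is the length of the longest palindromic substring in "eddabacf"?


Input: "eddabacf"
Checking substrings for palindromes:
  [3:6] "aba" (len 3) => palindrome
  [1:3] "dd" (len 2) => palindrome
Longest palindromic substring: "aba" with length 3

3


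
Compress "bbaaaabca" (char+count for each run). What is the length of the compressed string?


Input: bbaaaabca
Runs:
  'b' x 2 => "b2"
  'a' x 4 => "a4"
  'b' x 1 => "b1"
  'c' x 1 => "c1"
  'a' x 1 => "a1"
Compressed: "b2a4b1c1a1"
Compressed length: 10

10


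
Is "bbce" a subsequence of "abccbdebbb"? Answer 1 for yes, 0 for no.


Check if "bbce" is a subsequence of "abccbdebbb"
Greedy scan:
  Position 0 ('a'): no match needed
  Position 1 ('b'): matches sub[0] = 'b'
  Position 2 ('c'): no match needed
  Position 3 ('c'): no match needed
  Position 4 ('b'): matches sub[1] = 'b'
  Position 5 ('d'): no match needed
  Position 6 ('e'): no match needed
  Position 7 ('b'): no match needed
  Position 8 ('b'): no match needed
  Position 9 ('b'): no match needed
Only matched 2/4 characters => not a subsequence

0


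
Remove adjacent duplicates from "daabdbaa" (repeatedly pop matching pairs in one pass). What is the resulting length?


Input: daabdbaa
Stack-based adjacent duplicate removal:
  Read 'd': push. Stack: d
  Read 'a': push. Stack: da
  Read 'a': matches stack top 'a' => pop. Stack: d
  Read 'b': push. Stack: db
  Read 'd': push. Stack: dbd
  Read 'b': push. Stack: dbdb
  Read 'a': push. Stack: dbdba
  Read 'a': matches stack top 'a' => pop. Stack: dbdb
Final stack: "dbdb" (length 4)

4


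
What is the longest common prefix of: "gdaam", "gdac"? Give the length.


Words: gdaam, gdac
  Position 0: all 'g' => match
  Position 1: all 'd' => match
  Position 2: all 'a' => match
  Position 3: ('a', 'c') => mismatch, stop
LCP = "gda" (length 3)

3


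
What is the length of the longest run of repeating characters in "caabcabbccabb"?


Input: "caabcabbccabb"
Scanning for longest run:
  Position 1 ('a'): new char, reset run to 1
  Position 2 ('a'): continues run of 'a', length=2
  Position 3 ('b'): new char, reset run to 1
  Position 4 ('c'): new char, reset run to 1
  Position 5 ('a'): new char, reset run to 1
  Position 6 ('b'): new char, reset run to 1
  Position 7 ('b'): continues run of 'b', length=2
  Position 8 ('c'): new char, reset run to 1
  Position 9 ('c'): continues run of 'c', length=2
  Position 10 ('a'): new char, reset run to 1
  Position 11 ('b'): new char, reset run to 1
  Position 12 ('b'): continues run of 'b', length=2
Longest run: 'a' with length 2

2


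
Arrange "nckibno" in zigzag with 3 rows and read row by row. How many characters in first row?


Zigzag "nckibno" into 3 rows:
Placing characters:
  'n' => row 0
  'c' => row 1
  'k' => row 2
  'i' => row 1
  'b' => row 0
  'n' => row 1
  'o' => row 2
Rows:
  Row 0: "nb"
  Row 1: "cin"
  Row 2: "ko"
First row length: 2

2


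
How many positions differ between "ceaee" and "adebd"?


Comparing "ceaee" and "adebd" position by position:
  Position 0: 'c' vs 'a' => DIFFER
  Position 1: 'e' vs 'd' => DIFFER
  Position 2: 'a' vs 'e' => DIFFER
  Position 3: 'e' vs 'b' => DIFFER
  Position 4: 'e' vs 'd' => DIFFER
Positions that differ: 5

5


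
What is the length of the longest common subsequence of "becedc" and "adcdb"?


LCS of "becedc" and "adcdb"
DP table:
           a    d    c    d    b
      0    0    0    0    0    0
  b   0    0    0    0    0    1
  e   0    0    0    0    0    1
  c   0    0    0    1    1    1
  e   0    0    0    1    1    1
  d   0    0    1    1    2    2
  c   0    0    1    2    2    2
LCS length = dp[6][5] = 2

2


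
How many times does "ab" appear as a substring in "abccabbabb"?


Searching for "ab" in "abccabbabb"
Scanning each position:
  Position 0: "ab" => MATCH
  Position 1: "bc" => no
  Position 2: "cc" => no
  Position 3: "ca" => no
  Position 4: "ab" => MATCH
  Position 5: "bb" => no
  Position 6: "ba" => no
  Position 7: "ab" => MATCH
  Position 8: "bb" => no
Total occurrences: 3

3


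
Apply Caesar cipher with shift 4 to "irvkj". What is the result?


Caesar cipher: shift "irvkj" by 4
  'i' (pos 8) + 4 = pos 12 = 'm'
  'r' (pos 17) + 4 = pos 21 = 'v'
  'v' (pos 21) + 4 = pos 25 = 'z'
  'k' (pos 10) + 4 = pos 14 = 'o'
  'j' (pos 9) + 4 = pos 13 = 'n'
Result: mvzon

mvzon


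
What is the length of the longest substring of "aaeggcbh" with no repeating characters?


Input: "aaeggcbh"
Sliding window (track last position of each char):
  Position 0 ('a'): window [0,0] length 1 -- new best
  Position 1 ('a'): repeat (last at 0), move window start to 1
  Position 1 ('a'): window [1,1] length 1
  Position 2 ('e'): window [1,2] length 2 -- new best
  Position 3 ('g'): window [1,3] length 3 -- new best
  Position 4 ('g'): repeat (last at 3), move window start to 4
  Position 4 ('g'): window [4,4] length 1
  Position 5 ('c'): window [4,5] length 2
  Position 6 ('b'): window [4,6] length 3
  Position 7 ('h'): window [4,7] length 4 -- new best
Longest substring with no repeats: "gcbh" with length 4

4


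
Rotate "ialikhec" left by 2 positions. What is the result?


Input: "ialikhec", rotate left by 2
First 2 characters: "ia"
Remaining characters: "likhec"
Concatenate remaining + first: "likhec" + "ia" = "likhecia"

likhecia


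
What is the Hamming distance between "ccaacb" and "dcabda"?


Comparing "ccaacb" and "dcabda" position by position:
  Position 0: 'c' vs 'd' => differ
  Position 1: 'c' vs 'c' => same
  Position 2: 'a' vs 'a' => same
  Position 3: 'a' vs 'b' => differ
  Position 4: 'c' vs 'd' => differ
  Position 5: 'b' vs 'a' => differ
Total differences (Hamming distance): 4

4


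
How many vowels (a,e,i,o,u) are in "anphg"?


Input: anphg
Checking each character:
  'a' at position 0: vowel (running total: 1)
  'n' at position 1: consonant
  'p' at position 2: consonant
  'h' at position 3: consonant
  'g' at position 4: consonant
Total vowels: 1

1


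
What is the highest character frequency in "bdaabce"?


Input: bdaabce
Character counts:
  'a': 2
  'b': 2
  'c': 1
  'd': 1
  'e': 1
Maximum frequency: 2

2


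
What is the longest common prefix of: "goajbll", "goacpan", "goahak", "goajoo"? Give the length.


Words: goajbll, goacpan, goahak, goajoo
  Position 0: all 'g' => match
  Position 1: all 'o' => match
  Position 2: all 'a' => match
  Position 3: ('j', 'c', 'h', 'j') => mismatch, stop
LCP = "goa" (length 3)

3


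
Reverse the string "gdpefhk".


Input: gdpefhk
Reading characters right to left:
  Position 6: 'k'
  Position 5: 'h'
  Position 4: 'f'
  Position 3: 'e'
  Position 2: 'p'
  Position 1: 'd'
  Position 0: 'g'
Reversed: khfepdg

khfepdg


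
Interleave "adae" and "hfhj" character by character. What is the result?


Interleaving "adae" and "hfhj":
  Position 0: 'a' from first, 'h' from second => "ah"
  Position 1: 'd' from first, 'f' from second => "df"
  Position 2: 'a' from first, 'h' from second => "ah"
  Position 3: 'e' from first, 'j' from second => "ej"
Result: ahdfahej

ahdfahej


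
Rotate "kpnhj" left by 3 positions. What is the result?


Input: "kpnhj", rotate left by 3
First 3 characters: "kpn"
Remaining characters: "hj"
Concatenate remaining + first: "hj" + "kpn" = "hjkpn"

hjkpn


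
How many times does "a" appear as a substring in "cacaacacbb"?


Searching for "a" in "cacaacacbb"
Scanning each position:
  Position 0: "c" => no
  Position 1: "a" => MATCH
  Position 2: "c" => no
  Position 3: "a" => MATCH
  Position 4: "a" => MATCH
  Position 5: "c" => no
  Position 6: "a" => MATCH
  Position 7: "c" => no
  Position 8: "b" => no
  Position 9: "b" => no
Total occurrences: 4

4


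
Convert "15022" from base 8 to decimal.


Input: "15022" in base 8
Positional expansion:
  Digit '1' (value 1) x 8^4 = 4096
  Digit '5' (value 5) x 8^3 = 2560
  Digit '0' (value 0) x 8^2 = 0
  Digit '2' (value 2) x 8^1 = 16
  Digit '2' (value 2) x 8^0 = 2
Sum = 6674

6674


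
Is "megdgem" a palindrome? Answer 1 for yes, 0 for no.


Input: megdgem
Reversed: megdgem
  Compare pos 0 ('m') with pos 6 ('m'): match
  Compare pos 1 ('e') with pos 5 ('e'): match
  Compare pos 2 ('g') with pos 4 ('g'): match
Result: palindrome

1


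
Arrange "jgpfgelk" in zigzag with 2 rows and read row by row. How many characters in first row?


Zigzag "jgpfgelk" into 2 rows:
Placing characters:
  'j' => row 0
  'g' => row 1
  'p' => row 0
  'f' => row 1
  'g' => row 0
  'e' => row 1
  'l' => row 0
  'k' => row 1
Rows:
  Row 0: "jpgl"
  Row 1: "gfek"
First row length: 4

4


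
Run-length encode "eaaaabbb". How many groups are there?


Input: eaaaabbb
Scanning for consecutive runs:
  Group 1: 'e' x 1 (positions 0-0)
  Group 2: 'a' x 4 (positions 1-4)
  Group 3: 'b' x 3 (positions 5-7)
Total groups: 3

3


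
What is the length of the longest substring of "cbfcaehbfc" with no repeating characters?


Input: "cbfcaehbfc"
Sliding window (track last position of each char):
  Position 0 ('c'): window [0,0] length 1 -- new best
  Position 1 ('b'): window [0,1] length 2 -- new best
  Position 2 ('f'): window [0,2] length 3 -- new best
  Position 3 ('c'): repeat (last at 0), move window start to 1
  Position 3 ('c'): window [1,3] length 3
  Position 4 ('a'): window [1,4] length 4 -- new best
  Position 5 ('e'): window [1,5] length 5 -- new best
  Position 6 ('h'): window [1,6] length 6 -- new best
  Position 7 ('b'): repeat (last at 1), move window start to 2
  Position 7 ('b'): window [2,7] length 6
  Position 8 ('f'): repeat (last at 2), move window start to 3
  Position 8 ('f'): window [3,8] length 6
  Position 9 ('c'): repeat (last at 3), move window start to 4
  Position 9 ('c'): window [4,9] length 6
Longest substring with no repeats: "bfcaeh" with length 6

6


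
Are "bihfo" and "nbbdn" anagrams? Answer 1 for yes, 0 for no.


Strings: "bihfo", "nbbdn"
Sorted first:  bfhio
Sorted second: bbdnn
Differ at position 1: 'f' vs 'b' => not anagrams

0


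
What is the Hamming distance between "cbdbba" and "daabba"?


Comparing "cbdbba" and "daabba" position by position:
  Position 0: 'c' vs 'd' => differ
  Position 1: 'b' vs 'a' => differ
  Position 2: 'd' vs 'a' => differ
  Position 3: 'b' vs 'b' => same
  Position 4: 'b' vs 'b' => same
  Position 5: 'a' vs 'a' => same
Total differences (Hamming distance): 3

3


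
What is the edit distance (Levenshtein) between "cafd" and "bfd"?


Computing edit distance: "cafd" -> "bfd"
DP table:
           b    f    d
      0    1    2    3
  c   1    1    2    3
  a   2    2    2    3
  f   3    3    2    3
  d   4    4    3    2
Edit distance = dp[4][3] = 2

2


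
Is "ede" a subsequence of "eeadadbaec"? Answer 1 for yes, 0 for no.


Check if "ede" is a subsequence of "eeadadbaec"
Greedy scan:
  Position 0 ('e'): matches sub[0] = 'e'
  Position 1 ('e'): no match needed
  Position 2 ('a'): no match needed
  Position 3 ('d'): matches sub[1] = 'd'
  Position 4 ('a'): no match needed
  Position 5 ('d'): no match needed
  Position 6 ('b'): no match needed
  Position 7 ('a'): no match needed
  Position 8 ('e'): matches sub[2] = 'e'
  Position 9 ('c'): no match needed
All 3 characters matched => is a subsequence

1


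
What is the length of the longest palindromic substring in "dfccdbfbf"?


Input: "dfccdbfbf"
Checking substrings for palindromes:
  [5:8] "bfb" (len 3) => palindrome
  [6:9] "fbf" (len 3) => palindrome
  [2:4] "cc" (len 2) => palindrome
Longest palindromic substring: "bfb" with length 3

3


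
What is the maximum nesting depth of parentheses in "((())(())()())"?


Input: "((())(())()())"
Tracking depth:
  Position 0 '(': depth becomes 1
  Position 1 '(': depth becomes 2
  Position 2 '(': depth becomes 3
  Position 3 ')': depth becomes 2
  Position 4 ')': depth becomes 1
  Position 5 '(': depth becomes 2
  Position 6 '(': depth becomes 3
  Position 7 ')': depth becomes 2
  Position 8 ')': depth becomes 1
  Position 9 '(': depth becomes 2
  Position 10 ')': depth becomes 1
  Position 11 '(': depth becomes 2
  Position 12 ')': depth becomes 1
  Position 13 ')': depth becomes 0
Maximum depth reached: 3

3


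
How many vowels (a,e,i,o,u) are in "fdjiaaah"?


Input: fdjiaaah
Checking each character:
  'f' at position 0: consonant
  'd' at position 1: consonant
  'j' at position 2: consonant
  'i' at position 3: vowel (running total: 1)
  'a' at position 4: vowel (running total: 2)
  'a' at position 5: vowel (running total: 3)
  'a' at position 6: vowel (running total: 4)
  'h' at position 7: consonant
Total vowels: 4

4


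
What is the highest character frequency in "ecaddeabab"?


Input: ecaddeabab
Character counts:
  'a': 3
  'b': 2
  'c': 1
  'd': 2
  'e': 2
Maximum frequency: 3

3


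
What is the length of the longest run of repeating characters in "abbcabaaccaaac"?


Input: "abbcabaaccaaac"
Scanning for longest run:
  Position 1 ('b'): new char, reset run to 1
  Position 2 ('b'): continues run of 'b', length=2
  Position 3 ('c'): new char, reset run to 1
  Position 4 ('a'): new char, reset run to 1
  Position 5 ('b'): new char, reset run to 1
  Position 6 ('a'): new char, reset run to 1
  Position 7 ('a'): continues run of 'a', length=2
  Position 8 ('c'): new char, reset run to 1
  Position 9 ('c'): continues run of 'c', length=2
  Position 10 ('a'): new char, reset run to 1
  Position 11 ('a'): continues run of 'a', length=2
  Position 12 ('a'): continues run of 'a', length=3
  Position 13 ('c'): new char, reset run to 1
Longest run: 'a' with length 3

3


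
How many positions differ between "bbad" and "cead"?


Comparing "bbad" and "cead" position by position:
  Position 0: 'b' vs 'c' => DIFFER
  Position 1: 'b' vs 'e' => DIFFER
  Position 2: 'a' vs 'a' => same
  Position 3: 'd' vs 'd' => same
Positions that differ: 2

2


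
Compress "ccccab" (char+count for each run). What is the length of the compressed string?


Input: ccccab
Runs:
  'c' x 4 => "c4"
  'a' x 1 => "a1"
  'b' x 1 => "b1"
Compressed: "c4a1b1"
Compressed length: 6

6


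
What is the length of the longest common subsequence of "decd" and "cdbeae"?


LCS of "decd" and "cdbeae"
DP table:
           c    d    b    e    a    e
      0    0    0    0    0    0    0
  d   0    0    1    1    1    1    1
  e   0    0    1    1    2    2    2
  c   0    1    1    1    2    2    2
  d   0    1    2    2    2    2    2
LCS length = dp[4][6] = 2

2


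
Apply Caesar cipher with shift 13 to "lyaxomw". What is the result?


Caesar cipher: shift "lyaxomw" by 13
  'l' (pos 11) + 13 = pos 24 = 'y'
  'y' (pos 24) + 13 = pos 11 = 'l'
  'a' (pos 0) + 13 = pos 13 = 'n'
  'x' (pos 23) + 13 = pos 10 = 'k'
  'o' (pos 14) + 13 = pos 1 = 'b'
  'm' (pos 12) + 13 = pos 25 = 'z'
  'w' (pos 22) + 13 = pos 9 = 'j'
Result: ylnkbzj

ylnkbzj


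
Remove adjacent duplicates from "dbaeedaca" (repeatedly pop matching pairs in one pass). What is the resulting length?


Input: dbaeedaca
Stack-based adjacent duplicate removal:
  Read 'd': push. Stack: d
  Read 'b': push. Stack: db
  Read 'a': push. Stack: dba
  Read 'e': push. Stack: dbae
  Read 'e': matches stack top 'e' => pop. Stack: dba
  Read 'd': push. Stack: dbad
  Read 'a': push. Stack: dbada
  Read 'c': push. Stack: dbadac
  Read 'a': push. Stack: dbadaca
Final stack: "dbadaca" (length 7)

7


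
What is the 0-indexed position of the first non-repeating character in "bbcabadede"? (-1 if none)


Input: bbcabadede
Character frequencies:
  'a': 2
  'b': 3
  'c': 1
  'd': 2
  'e': 2
Scanning left to right for freq == 1:
  Position 0 ('b'): freq=3, skip
  Position 1 ('b'): freq=3, skip
  Position 2 ('c'): unique! => answer = 2

2


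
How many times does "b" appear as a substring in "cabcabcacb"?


Searching for "b" in "cabcabcacb"
Scanning each position:
  Position 0: "c" => no
  Position 1: "a" => no
  Position 2: "b" => MATCH
  Position 3: "c" => no
  Position 4: "a" => no
  Position 5: "b" => MATCH
  Position 6: "c" => no
  Position 7: "a" => no
  Position 8: "c" => no
  Position 9: "b" => MATCH
Total occurrences: 3

3


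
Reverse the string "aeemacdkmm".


Input: aeemacdkmm
Reading characters right to left:
  Position 9: 'm'
  Position 8: 'm'
  Position 7: 'k'
  Position 6: 'd'
  Position 5: 'c'
  Position 4: 'a'
  Position 3: 'm'
  Position 2: 'e'
  Position 1: 'e'
  Position 0: 'a'
Reversed: mmkdcameea

mmkdcameea


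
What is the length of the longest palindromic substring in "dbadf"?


Input: "dbadf"
Checking substrings for palindromes:
  No multi-char palindromic substrings found
Longest palindromic substring: "d" with length 1

1


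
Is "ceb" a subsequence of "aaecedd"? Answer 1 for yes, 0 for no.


Check if "ceb" is a subsequence of "aaecedd"
Greedy scan:
  Position 0 ('a'): no match needed
  Position 1 ('a'): no match needed
  Position 2 ('e'): no match needed
  Position 3 ('c'): matches sub[0] = 'c'
  Position 4 ('e'): matches sub[1] = 'e'
  Position 5 ('d'): no match needed
  Position 6 ('d'): no match needed
Only matched 2/3 characters => not a subsequence

0


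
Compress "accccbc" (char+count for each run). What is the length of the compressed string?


Input: accccbc
Runs:
  'a' x 1 => "a1"
  'c' x 4 => "c4"
  'b' x 1 => "b1"
  'c' x 1 => "c1"
Compressed: "a1c4b1c1"
Compressed length: 8

8


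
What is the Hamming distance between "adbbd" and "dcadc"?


Comparing "adbbd" and "dcadc" position by position:
  Position 0: 'a' vs 'd' => differ
  Position 1: 'd' vs 'c' => differ
  Position 2: 'b' vs 'a' => differ
  Position 3: 'b' vs 'd' => differ
  Position 4: 'd' vs 'c' => differ
Total differences (Hamming distance): 5

5


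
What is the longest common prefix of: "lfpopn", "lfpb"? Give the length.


Words: lfpopn, lfpb
  Position 0: all 'l' => match
  Position 1: all 'f' => match
  Position 2: all 'p' => match
  Position 3: ('o', 'b') => mismatch, stop
LCP = "lfp" (length 3)

3


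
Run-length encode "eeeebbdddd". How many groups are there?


Input: eeeebbdddd
Scanning for consecutive runs:
  Group 1: 'e' x 4 (positions 0-3)
  Group 2: 'b' x 2 (positions 4-5)
  Group 3: 'd' x 4 (positions 6-9)
Total groups: 3

3


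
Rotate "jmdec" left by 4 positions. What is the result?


Input: "jmdec", rotate left by 4
First 4 characters: "jmde"
Remaining characters: "c"
Concatenate remaining + first: "c" + "jmde" = "cjmde"

cjmde


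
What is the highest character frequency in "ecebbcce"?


Input: ecebbcce
Character counts:
  'b': 2
  'c': 3
  'e': 3
Maximum frequency: 3

3


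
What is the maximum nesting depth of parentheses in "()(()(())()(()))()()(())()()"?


Input: "()(()(())()(()))()()(())()()"
Tracking depth:
  Position 0 '(': depth becomes 1
  Position 1 ')': depth becomes 0
  Position 2 '(': depth becomes 1
  Position 3 '(': depth becomes 2
  Position 4 ')': depth becomes 1
  Position 5 '(': depth becomes 2
  Position 6 '(': depth becomes 3
  Position 7 ')': depth becomes 2
  Position 8 ')': depth becomes 1
  Position 9 '(': depth becomes 2
  Position 10 ')': depth becomes 1
  Position 11 '(': depth becomes 2
  Position 12 '(': depth becomes 3
  Position 13 ')': depth becomes 2
  Position 14 ')': depth becomes 1
  Position 15 ')': depth becomes 0
  Position 16 '(': depth becomes 1
  Position 17 ')': depth becomes 0
  Position 18 '(': depth becomes 1
  Position 19 ')': depth becomes 0
  Position 20 '(': depth becomes 1
  Position 21 '(': depth becomes 2
  Position 22 ')': depth becomes 1
  Position 23 ')': depth becomes 0
  Position 24 '(': depth becomes 1
  Position 25 ')': depth becomes 0
  Position 26 '(': depth becomes 1
  Position 27 ')': depth becomes 0
Maximum depth reached: 3

3


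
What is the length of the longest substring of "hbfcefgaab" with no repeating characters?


Input: "hbfcefgaab"
Sliding window (track last position of each char):
  Position 0 ('h'): window [0,0] length 1 -- new best
  Position 1 ('b'): window [0,1] length 2 -- new best
  Position 2 ('f'): window [0,2] length 3 -- new best
  Position 3 ('c'): window [0,3] length 4 -- new best
  Position 4 ('e'): window [0,4] length 5 -- new best
  Position 5 ('f'): repeat (last at 2), move window start to 3
  Position 5 ('f'): window [3,5] length 3
  Position 6 ('g'): window [3,6] length 4
  Position 7 ('a'): window [3,7] length 5
  Position 8 ('a'): repeat (last at 7), move window start to 8
  Position 8 ('a'): window [8,8] length 1
  Position 9 ('b'): window [8,9] length 2
Longest substring with no repeats: "hbfce" with length 5

5


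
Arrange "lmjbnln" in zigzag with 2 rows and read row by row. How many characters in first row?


Zigzag "lmjbnln" into 2 rows:
Placing characters:
  'l' => row 0
  'm' => row 1
  'j' => row 0
  'b' => row 1
  'n' => row 0
  'l' => row 1
  'n' => row 0
Rows:
  Row 0: "ljnn"
  Row 1: "mbl"
First row length: 4

4


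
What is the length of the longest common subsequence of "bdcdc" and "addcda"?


LCS of "bdcdc" and "addcda"
DP table:
           a    d    d    c    d    a
      0    0    0    0    0    0    0
  b   0    0    0    0    0    0    0
  d   0    0    1    1    1    1    1
  c   0    0    1    1    2    2    2
  d   0    0    1    2    2    3    3
  c   0    0    1    2    3    3    3
LCS length = dp[5][6] = 3

3


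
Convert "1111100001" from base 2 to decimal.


Input: "1111100001" in base 2
Positional expansion:
  Digit '1' (value 1) x 2^9 = 512
  Digit '1' (value 1) x 2^8 = 256
  Digit '1' (value 1) x 2^7 = 128
  Digit '1' (value 1) x 2^6 = 64
  Digit '1' (value 1) x 2^5 = 32
  Digit '0' (value 0) x 2^4 = 0
  Digit '0' (value 0) x 2^3 = 0
  Digit '0' (value 0) x 2^2 = 0
  Digit '0' (value 0) x 2^1 = 0
  Digit '1' (value 1) x 2^0 = 1
Sum = 993

993


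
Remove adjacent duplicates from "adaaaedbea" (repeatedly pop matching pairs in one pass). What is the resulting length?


Input: adaaaedbea
Stack-based adjacent duplicate removal:
  Read 'a': push. Stack: a
  Read 'd': push. Stack: ad
  Read 'a': push. Stack: ada
  Read 'a': matches stack top 'a' => pop. Stack: ad
  Read 'a': push. Stack: ada
  Read 'e': push. Stack: adae
  Read 'd': push. Stack: adaed
  Read 'b': push. Stack: adaedb
  Read 'e': push. Stack: adaedbe
  Read 'a': push. Stack: adaedbea
Final stack: "adaedbea" (length 8)

8


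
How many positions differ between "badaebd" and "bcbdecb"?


Comparing "badaebd" and "bcbdecb" position by position:
  Position 0: 'b' vs 'b' => same
  Position 1: 'a' vs 'c' => DIFFER
  Position 2: 'd' vs 'b' => DIFFER
  Position 3: 'a' vs 'd' => DIFFER
  Position 4: 'e' vs 'e' => same
  Position 5: 'b' vs 'c' => DIFFER
  Position 6: 'd' vs 'b' => DIFFER
Positions that differ: 5

5


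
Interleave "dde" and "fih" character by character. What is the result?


Interleaving "dde" and "fih":
  Position 0: 'd' from first, 'f' from second => "df"
  Position 1: 'd' from first, 'i' from second => "di"
  Position 2: 'e' from first, 'h' from second => "eh"
Result: dfdieh

dfdieh


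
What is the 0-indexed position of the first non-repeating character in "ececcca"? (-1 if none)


Input: ececcca
Character frequencies:
  'a': 1
  'c': 4
  'e': 2
Scanning left to right for freq == 1:
  Position 0 ('e'): freq=2, skip
  Position 1 ('c'): freq=4, skip
  Position 2 ('e'): freq=2, skip
  Position 3 ('c'): freq=4, skip
  Position 4 ('c'): freq=4, skip
  Position 5 ('c'): freq=4, skip
  Position 6 ('a'): unique! => answer = 6

6


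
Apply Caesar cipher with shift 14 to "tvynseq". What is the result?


Caesar cipher: shift "tvynseq" by 14
  't' (pos 19) + 14 = pos 7 = 'h'
  'v' (pos 21) + 14 = pos 9 = 'j'
  'y' (pos 24) + 14 = pos 12 = 'm'
  'n' (pos 13) + 14 = pos 1 = 'b'
  's' (pos 18) + 14 = pos 6 = 'g'
  'e' (pos 4) + 14 = pos 18 = 's'
  'q' (pos 16) + 14 = pos 4 = 'e'
Result: hjmbgse

hjmbgse


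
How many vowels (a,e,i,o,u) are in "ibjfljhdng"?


Input: ibjfljhdng
Checking each character:
  'i' at position 0: vowel (running total: 1)
  'b' at position 1: consonant
  'j' at position 2: consonant
  'f' at position 3: consonant
  'l' at position 4: consonant
  'j' at position 5: consonant
  'h' at position 6: consonant
  'd' at position 7: consonant
  'n' at position 8: consonant
  'g' at position 9: consonant
Total vowels: 1

1


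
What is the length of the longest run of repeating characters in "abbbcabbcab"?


Input: "abbbcabbcab"
Scanning for longest run:
  Position 1 ('b'): new char, reset run to 1
  Position 2 ('b'): continues run of 'b', length=2
  Position 3 ('b'): continues run of 'b', length=3
  Position 4 ('c'): new char, reset run to 1
  Position 5 ('a'): new char, reset run to 1
  Position 6 ('b'): new char, reset run to 1
  Position 7 ('b'): continues run of 'b', length=2
  Position 8 ('c'): new char, reset run to 1
  Position 9 ('a'): new char, reset run to 1
  Position 10 ('b'): new char, reset run to 1
Longest run: 'b' with length 3

3


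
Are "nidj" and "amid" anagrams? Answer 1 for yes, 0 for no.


Strings: "nidj", "amid"
Sorted first:  dijn
Sorted second: adim
Differ at position 0: 'd' vs 'a' => not anagrams

0


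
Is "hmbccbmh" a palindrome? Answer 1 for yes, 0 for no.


Input: hmbccbmh
Reversed: hmbccbmh
  Compare pos 0 ('h') with pos 7 ('h'): match
  Compare pos 1 ('m') with pos 6 ('m'): match
  Compare pos 2 ('b') with pos 5 ('b'): match
  Compare pos 3 ('c') with pos 4 ('c'): match
Result: palindrome

1


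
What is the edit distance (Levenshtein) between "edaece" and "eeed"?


Computing edit distance: "edaece" -> "eeed"
DP table:
           e    e    e    d
      0    1    2    3    4
  e   1    0    1    2    3
  d   2    1    1    2    2
  a   3    2    2    2    3
  e   4    3    2    2    3
  c   5    4    3    3    3
  e   6    5    4    3    4
Edit distance = dp[6][4] = 4

4


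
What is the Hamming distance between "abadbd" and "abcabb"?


Comparing "abadbd" and "abcabb" position by position:
  Position 0: 'a' vs 'a' => same
  Position 1: 'b' vs 'b' => same
  Position 2: 'a' vs 'c' => differ
  Position 3: 'd' vs 'a' => differ
  Position 4: 'b' vs 'b' => same
  Position 5: 'd' vs 'b' => differ
Total differences (Hamming distance): 3

3


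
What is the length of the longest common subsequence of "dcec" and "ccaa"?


LCS of "dcec" and "ccaa"
DP table:
           c    c    a    a
      0    0    0    0    0
  d   0    0    0    0    0
  c   0    1    1    1    1
  e   0    1    1    1    1
  c   0    1    2    2    2
LCS length = dp[4][4] = 2

2


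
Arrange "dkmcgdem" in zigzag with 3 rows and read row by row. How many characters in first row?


Zigzag "dkmcgdem" into 3 rows:
Placing characters:
  'd' => row 0
  'k' => row 1
  'm' => row 2
  'c' => row 1
  'g' => row 0
  'd' => row 1
  'e' => row 2
  'm' => row 1
Rows:
  Row 0: "dg"
  Row 1: "kcdm"
  Row 2: "me"
First row length: 2

2
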